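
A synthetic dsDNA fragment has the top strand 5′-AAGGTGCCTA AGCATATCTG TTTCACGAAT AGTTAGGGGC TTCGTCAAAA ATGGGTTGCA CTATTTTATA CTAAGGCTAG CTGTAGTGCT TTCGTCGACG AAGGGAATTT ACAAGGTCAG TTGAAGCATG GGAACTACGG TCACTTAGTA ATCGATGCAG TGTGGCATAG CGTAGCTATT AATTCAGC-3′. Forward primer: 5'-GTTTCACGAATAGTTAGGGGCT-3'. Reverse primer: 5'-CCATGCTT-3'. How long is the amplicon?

Forward primer GTTTCACGAATAGTTAGGGGCT is found on the top strand at positions 20–41.
Reverse complement of the reverse primer: AAGCATGG. This occurs on the top strand at positions 124–131.
Amplicon spans positions 20–131: 112 bp.

112 bp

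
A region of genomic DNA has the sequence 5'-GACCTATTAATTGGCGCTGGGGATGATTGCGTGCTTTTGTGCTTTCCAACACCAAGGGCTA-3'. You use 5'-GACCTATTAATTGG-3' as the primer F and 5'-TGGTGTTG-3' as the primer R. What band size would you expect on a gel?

The forward primer matches the template at positions 1–14.
The reverse primer's reverse complement is CAACACCA, which matches the template at positions 47–54.
Amplicon spans positions 1–54: 54 bp.

54 bp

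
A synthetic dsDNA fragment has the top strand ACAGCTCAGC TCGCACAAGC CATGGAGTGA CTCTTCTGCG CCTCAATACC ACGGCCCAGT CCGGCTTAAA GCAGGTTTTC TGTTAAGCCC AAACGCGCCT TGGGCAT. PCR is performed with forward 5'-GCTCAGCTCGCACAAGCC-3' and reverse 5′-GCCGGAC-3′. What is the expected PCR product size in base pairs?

Forward primer GCTCAGCTCGCACAAGCC is found on the top strand at positions 4–21.
Reverse complement of the reverse primer: GTCCGGC. This occurs on the top strand at positions 59–65.
Amplicon spans positions 4–65: 62 bp.

62 bp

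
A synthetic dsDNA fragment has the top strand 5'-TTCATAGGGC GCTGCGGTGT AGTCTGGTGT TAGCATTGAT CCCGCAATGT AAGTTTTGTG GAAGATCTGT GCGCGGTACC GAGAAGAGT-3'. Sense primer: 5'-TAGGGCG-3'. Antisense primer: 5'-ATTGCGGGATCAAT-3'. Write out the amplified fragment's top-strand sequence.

5'-TAGGGCGCTGCGGTGTAGTCTGGTGTTAGCATTGATCCCGCAAT-3'

Scanning the template, TAGGGCG occurs at positions 5–11; this primer anneals to the bottom strand there with its 3' end pointing downstream.
Taking the reverse complement of ATTGCGGGATCAAT gives ATTGATCCCGCAAT, found at positions 35–48 on the template; the primer anneals here to the top strand with its 3' end pointing upstream.
The product is the template from position 5 through 48 (44 bp).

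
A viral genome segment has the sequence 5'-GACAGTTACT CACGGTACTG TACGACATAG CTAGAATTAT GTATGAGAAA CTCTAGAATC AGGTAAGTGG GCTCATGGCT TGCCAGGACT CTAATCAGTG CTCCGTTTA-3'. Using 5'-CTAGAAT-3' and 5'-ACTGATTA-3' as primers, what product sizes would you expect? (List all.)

The forward primer CTAGAAT matches the top strand at positions 31–37, 53–59.
The reverse primer's reverse complement is TAATCAGT, matching at positions 92–99.
Each forward site pairs with the reverse site to give a product ending at position 99: sizes 69, 47 bp.

69 bp, 47 bp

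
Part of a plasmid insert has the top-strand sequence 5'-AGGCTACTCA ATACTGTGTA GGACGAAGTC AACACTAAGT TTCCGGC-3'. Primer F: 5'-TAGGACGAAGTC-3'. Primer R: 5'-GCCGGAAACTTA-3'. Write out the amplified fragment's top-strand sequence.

The forward primer matches the template at positions 19–30.
The reverse primer's reverse complement is TAAGTTTCCGGC, which matches the template at positions 36–47.
The product is the template from position 19 through 47 (29 bp).

5'-TAGGACGAAGTCAACACTAAGTTTCCGGC-3'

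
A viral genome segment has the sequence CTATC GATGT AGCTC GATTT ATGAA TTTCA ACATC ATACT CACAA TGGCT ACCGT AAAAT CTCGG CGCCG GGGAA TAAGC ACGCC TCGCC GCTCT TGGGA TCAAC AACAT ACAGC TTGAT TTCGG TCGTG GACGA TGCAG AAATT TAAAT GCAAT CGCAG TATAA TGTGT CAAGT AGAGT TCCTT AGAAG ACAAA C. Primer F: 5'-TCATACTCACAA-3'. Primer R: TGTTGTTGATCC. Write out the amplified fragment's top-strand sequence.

The forward primer matches the template at positions 34–45.
Taking the reverse complement of TGTTGTTGATCC gives GGATCAACAACA, found at positions 98–109 on the template; the primer anneals here to the top strand with its 3' end pointing upstream.
The product is the template from position 34 through 109 (76 bp).

5'-TCATACTCACAATGGCTACCGTAAAATCTCGGCGCCGGGGAATAAGCACGCCTCGCCGCTCTTGGGATCAACAACA-3'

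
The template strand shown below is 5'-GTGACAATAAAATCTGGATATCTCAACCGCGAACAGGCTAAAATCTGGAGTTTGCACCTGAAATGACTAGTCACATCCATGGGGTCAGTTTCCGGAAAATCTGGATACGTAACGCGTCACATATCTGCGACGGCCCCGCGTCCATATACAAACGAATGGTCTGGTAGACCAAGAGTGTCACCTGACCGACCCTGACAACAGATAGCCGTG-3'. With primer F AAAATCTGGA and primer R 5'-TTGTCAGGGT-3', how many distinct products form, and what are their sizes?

The forward primer AAAATCTGGA matches the top strand at positions 9–18, 40–49, 96–105.
The reverse primer's reverse complement is ACCCTGACAA, matching at positions 189–198.
Each forward site pairs with the reverse site to give a product ending at position 198: sizes 190, 159, 103 bp.

Three products: 190 bp, 159 bp, 103 bp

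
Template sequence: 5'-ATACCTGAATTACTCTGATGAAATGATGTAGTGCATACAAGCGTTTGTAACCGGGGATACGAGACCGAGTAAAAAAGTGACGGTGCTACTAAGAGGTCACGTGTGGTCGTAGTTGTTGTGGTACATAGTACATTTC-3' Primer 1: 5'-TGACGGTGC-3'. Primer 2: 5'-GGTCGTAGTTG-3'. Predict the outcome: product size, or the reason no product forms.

Primer 1 (TGACGGTGC) matches the top strand at positions 78–86 (3' end points downstream).
Primer 2 (GGTCGTAGTTG) also matches the top strand directly, at positions 105–115 — its reverse complement CAACTACGACC is not present.
Both primers anneal to the bottom strand with 3' ends pointing the same way, so neither can prime synthesis back toward the other.

No product — both primers anneal to the same strand and extend in the same direction.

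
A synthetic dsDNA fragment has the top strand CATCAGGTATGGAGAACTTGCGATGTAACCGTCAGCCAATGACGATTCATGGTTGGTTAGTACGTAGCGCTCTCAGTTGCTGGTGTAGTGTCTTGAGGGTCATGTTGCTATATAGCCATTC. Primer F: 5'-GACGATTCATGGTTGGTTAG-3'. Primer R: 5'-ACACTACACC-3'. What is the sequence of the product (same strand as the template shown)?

5'-GACGATTCATGGTTGGTTAGTACGTAGCGCTCTCAGTTGCTGGTGTAGTGT-3'

Forward primer GACGATTCATGGTTGGTTAG is found on the top strand at positions 41–60.
Taking the reverse complement of ACACTACACC gives GGTGTAGTGT, found at positions 82–91 on the template; the primer anneals here to the top strand with its 3' end pointing upstream.
The product is the template from position 41 through 91 (51 bp).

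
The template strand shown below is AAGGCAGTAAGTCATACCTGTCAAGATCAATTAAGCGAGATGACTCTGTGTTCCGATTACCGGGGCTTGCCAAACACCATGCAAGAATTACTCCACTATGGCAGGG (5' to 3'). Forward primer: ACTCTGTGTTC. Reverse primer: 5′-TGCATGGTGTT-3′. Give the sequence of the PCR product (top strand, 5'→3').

5'-ACTCTGTGTTCCGATTACCGGGGCTTGCCAAACACCATGCA-3'

Scanning the template, ACTCTGTGTTC occurs at positions 43–53; this primer anneals to the bottom strand there with its 3' end pointing downstream.
The reverse primer's reverse complement is AACACCATGCA, which matches the template at positions 73–83.
The product is the template from position 43 through 83 (41 bp).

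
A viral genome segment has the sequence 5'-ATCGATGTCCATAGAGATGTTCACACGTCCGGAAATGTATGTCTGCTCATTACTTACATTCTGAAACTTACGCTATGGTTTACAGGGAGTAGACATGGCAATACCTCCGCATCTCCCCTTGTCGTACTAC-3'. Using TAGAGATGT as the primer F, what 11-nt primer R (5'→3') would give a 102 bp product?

The forward primer binds at positions 12–20, so a 102 bp product ends at position 12 + 102 − 1 = 113.
The reverse primer anneals to the top strand over positions 103–113, i.e. to ACCTCCGCATC.
Its sequence written 5'→3' is the reverse complement: GATGCGGAGGT.

5'-GATGCGGAGGT-3'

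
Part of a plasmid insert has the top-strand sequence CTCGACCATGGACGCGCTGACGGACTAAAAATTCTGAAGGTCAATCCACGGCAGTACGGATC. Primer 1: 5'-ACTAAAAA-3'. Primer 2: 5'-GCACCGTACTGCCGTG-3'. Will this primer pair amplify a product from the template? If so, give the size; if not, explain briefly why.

Primer 2 (GCACCGTACTGCCGTG) does not match the top strand, and its reverse complement CACGGCAGTACGGTGC does not match either.
With no annealing site for primer 2, no amplification occurs.

No product — primer 2 has no binding site in the template.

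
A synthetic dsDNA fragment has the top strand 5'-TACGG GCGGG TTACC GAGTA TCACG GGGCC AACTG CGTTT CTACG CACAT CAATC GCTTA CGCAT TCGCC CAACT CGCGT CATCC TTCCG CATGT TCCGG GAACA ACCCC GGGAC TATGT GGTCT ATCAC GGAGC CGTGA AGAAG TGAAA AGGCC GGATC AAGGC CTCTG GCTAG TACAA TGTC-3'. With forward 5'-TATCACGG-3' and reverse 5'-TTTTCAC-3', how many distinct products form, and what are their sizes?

Two products: 133 bp, 27 bp

The forward primer TATCACGG matches the top strand at positions 19–26, 125–132.
The reverse primer's reverse complement is GTGAAAA, matching at positions 145–151.
Each forward site pairs with the reverse site to give a product ending at position 151: sizes 133, 27 bp.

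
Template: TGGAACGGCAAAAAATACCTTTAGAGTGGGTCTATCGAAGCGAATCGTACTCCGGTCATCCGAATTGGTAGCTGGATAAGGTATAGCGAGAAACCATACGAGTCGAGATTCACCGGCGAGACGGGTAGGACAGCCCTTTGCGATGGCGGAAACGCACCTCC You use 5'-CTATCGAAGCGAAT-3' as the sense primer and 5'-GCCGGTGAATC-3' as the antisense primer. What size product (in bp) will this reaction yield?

Scanning the template, CTATCGAAGCGAAT occurs at positions 32–45; this primer anneals to the bottom strand there with its 3' end pointing downstream.
Taking the reverse complement of GCCGGTGAATC gives GATTCACCGGC, found at positions 107–117 on the template; the primer anneals here to the top strand with its 3' end pointing upstream.
Product length = (reverse-primer end) − (forward-primer start) + 1 = 117 − 32 + 1 = 86 bp.

86 bp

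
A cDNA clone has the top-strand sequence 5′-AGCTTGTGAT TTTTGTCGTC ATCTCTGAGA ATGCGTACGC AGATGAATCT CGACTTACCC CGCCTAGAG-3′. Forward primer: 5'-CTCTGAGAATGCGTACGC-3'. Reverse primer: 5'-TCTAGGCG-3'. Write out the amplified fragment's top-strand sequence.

5'-CTCTGAGAATGCGTACGCAGATGAATCTCGACTTACCCCGCCTAGA-3'

Scanning the template, CTCTGAGAATGCGTACGC occurs at positions 23–40; this primer anneals to the bottom strand there with its 3' end pointing downstream.
Reverse complement of the reverse primer: CGCCTAGA. This occurs on the top strand at positions 61–68.
The product is the template from position 23 through 68 (46 bp).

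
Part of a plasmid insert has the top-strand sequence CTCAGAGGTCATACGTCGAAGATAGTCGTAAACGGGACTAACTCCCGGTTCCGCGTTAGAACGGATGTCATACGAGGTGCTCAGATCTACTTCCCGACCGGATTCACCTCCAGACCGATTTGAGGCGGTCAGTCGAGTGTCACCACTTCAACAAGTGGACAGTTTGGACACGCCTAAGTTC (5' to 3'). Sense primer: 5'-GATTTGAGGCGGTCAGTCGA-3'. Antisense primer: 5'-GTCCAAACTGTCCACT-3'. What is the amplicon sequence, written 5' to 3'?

5'-GATTTGAGGCGGTCAGTCGAGTGTCACCACTTCAACAAGTGGACAGTTTGGAC-3'

Scanning the template, GATTTGAGGCGGTCAGTCGA occurs at positions 117–136; this primer anneals to the bottom strand there with its 3' end pointing downstream.
Taking the reverse complement of GTCCAAACTGTCCACT gives AGTGGACAGTTTGGAC, found at positions 154–169 on the template; the primer anneals here to the top strand with its 3' end pointing upstream.
The product is the template from position 117 through 169 (53 bp).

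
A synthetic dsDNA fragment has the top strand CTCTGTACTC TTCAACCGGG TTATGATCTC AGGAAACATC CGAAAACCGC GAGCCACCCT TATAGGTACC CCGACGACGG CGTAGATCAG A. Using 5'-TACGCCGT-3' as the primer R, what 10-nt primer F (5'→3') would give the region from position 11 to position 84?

5'-TTCAACCGGG-3'

The reverse primer's reverse complement ACGGCGTA matches the template at positions 77–84; the product starts at position 11.
The forward primer is identical to the top strand over positions 11–20: TTCAACCGGG.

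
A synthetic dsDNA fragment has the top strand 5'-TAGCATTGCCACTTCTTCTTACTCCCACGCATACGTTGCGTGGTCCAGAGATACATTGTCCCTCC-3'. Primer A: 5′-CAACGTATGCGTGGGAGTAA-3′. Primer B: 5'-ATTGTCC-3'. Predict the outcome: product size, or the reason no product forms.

Primer A (CAACGTATGCGTGGGAGTAA) has reverse complement TTACTCCCACGCATACGTTG, which matches the top strand at positions 19–38; primer A anneals to the top strand there with its 3' end pointing upstream toward position 19.
Primer B (ATTGTCC) matches the top strand directly at positions 55–61; it anneals to the bottom strand with its 3' end pointing downstream toward position 61.
The 3' ends diverge (primer A extends toward position 1, primer B toward position 65), so the primers never converge on a shared product.

No product — the primers' 3' ends point away from each other.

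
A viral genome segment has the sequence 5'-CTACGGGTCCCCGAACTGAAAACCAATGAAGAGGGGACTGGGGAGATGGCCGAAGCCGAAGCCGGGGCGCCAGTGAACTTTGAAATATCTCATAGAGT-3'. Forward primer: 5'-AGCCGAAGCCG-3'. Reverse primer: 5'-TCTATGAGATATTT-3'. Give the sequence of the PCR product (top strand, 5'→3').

Forward primer AGCCGAAGCCG is found on the top strand at positions 54–64.
Reverse complement of the reverse primer: AAATATCTCATAGA. This occurs on the top strand at positions 83–96.
The product is the template from position 54 through 96 (43 bp).

5'-AGCCGAAGCCGGGGCGCCAGTGAACTTTGAAATATCTCATAGA-3'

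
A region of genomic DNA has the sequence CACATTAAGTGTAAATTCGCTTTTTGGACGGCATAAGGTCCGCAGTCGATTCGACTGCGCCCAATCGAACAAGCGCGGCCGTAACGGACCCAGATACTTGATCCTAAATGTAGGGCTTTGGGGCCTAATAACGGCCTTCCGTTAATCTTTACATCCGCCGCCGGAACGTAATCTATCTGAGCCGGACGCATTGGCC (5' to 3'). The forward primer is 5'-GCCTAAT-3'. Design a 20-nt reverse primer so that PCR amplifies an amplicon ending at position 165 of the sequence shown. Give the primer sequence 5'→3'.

The forward primer binds at positions 123–129; the product's 3' end on the top strand is position 165.
The reverse primer anneals to the top strand over positions 146–165, i.e. to TCTTTACATCCGCCGCCGGA.
Its sequence written 5'→3' is the reverse complement: TCCGGCGGCGGATGTAAAGA.

5'-TCCGGCGGCGGATGTAAAGA-3'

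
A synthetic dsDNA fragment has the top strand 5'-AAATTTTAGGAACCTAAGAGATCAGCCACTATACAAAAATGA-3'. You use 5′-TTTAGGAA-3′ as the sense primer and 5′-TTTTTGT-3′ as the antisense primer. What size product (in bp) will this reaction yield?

Forward primer TTTAGGAA is found on the top strand at positions 5–12.
The reverse primer's reverse complement is ACAAAAA, which matches the template at positions 33–39.
Product length = (reverse-primer end) − (forward-primer start) + 1 = 39 − 5 + 1 = 35 bp.

35 bp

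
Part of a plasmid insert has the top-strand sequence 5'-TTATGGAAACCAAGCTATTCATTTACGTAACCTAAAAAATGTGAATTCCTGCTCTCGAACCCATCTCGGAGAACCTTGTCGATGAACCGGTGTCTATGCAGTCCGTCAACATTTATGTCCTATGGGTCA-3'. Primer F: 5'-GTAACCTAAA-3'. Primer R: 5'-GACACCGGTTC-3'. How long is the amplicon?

68 bp

The forward primer matches the template at positions 27–36.
The reverse primer's reverse complement is GAACCGGTGTC, which matches the template at positions 84–94.
Product length = (reverse-primer end) − (forward-primer start) + 1 = 94 − 27 + 1 = 68 bp.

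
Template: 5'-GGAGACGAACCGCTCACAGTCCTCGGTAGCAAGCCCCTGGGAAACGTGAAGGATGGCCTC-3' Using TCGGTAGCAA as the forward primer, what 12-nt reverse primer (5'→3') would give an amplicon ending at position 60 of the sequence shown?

5'-GAGGCCATCCTT-3'

The forward primer binds at positions 23–32; the product's 3' end on the top strand is position 60.
The reverse primer anneals to the top strand over positions 49–60, i.e. to AAGGATGGCCTC.
Its sequence written 5'→3' is the reverse complement: GAGGCCATCCTT.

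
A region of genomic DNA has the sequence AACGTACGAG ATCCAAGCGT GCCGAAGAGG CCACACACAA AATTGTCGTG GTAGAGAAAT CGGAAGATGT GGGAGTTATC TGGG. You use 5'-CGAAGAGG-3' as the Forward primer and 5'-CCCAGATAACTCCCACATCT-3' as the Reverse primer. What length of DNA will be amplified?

The forward primer matches the template at positions 23–30.
Taking the reverse complement of CCCAGATAACTCCCACATCT gives AGATGTGGGAGTTATCTGGG, found at positions 65–84 on the template; the primer anneals here to the top strand with its 3' end pointing upstream.
The product runs from position 23 to position 84, so its length is 84 − 23 + 1 = 62 bp.

62 bp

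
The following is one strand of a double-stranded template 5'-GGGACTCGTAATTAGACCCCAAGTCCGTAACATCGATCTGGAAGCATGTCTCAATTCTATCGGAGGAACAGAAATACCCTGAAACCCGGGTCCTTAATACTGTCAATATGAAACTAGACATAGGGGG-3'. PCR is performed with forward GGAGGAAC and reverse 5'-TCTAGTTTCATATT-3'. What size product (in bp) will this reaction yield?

Scanning the template, GGAGGAAC occurs at positions 62–69; this primer anneals to the bottom strand there with its 3' end pointing downstream.
Taking the reverse complement of TCTAGTTTCATATT gives AATATGAAACTAGA, found at positions 105–118 on the template; the primer anneals here to the top strand with its 3' end pointing upstream.
Amplicon spans positions 62–118: 57 bp.

57 bp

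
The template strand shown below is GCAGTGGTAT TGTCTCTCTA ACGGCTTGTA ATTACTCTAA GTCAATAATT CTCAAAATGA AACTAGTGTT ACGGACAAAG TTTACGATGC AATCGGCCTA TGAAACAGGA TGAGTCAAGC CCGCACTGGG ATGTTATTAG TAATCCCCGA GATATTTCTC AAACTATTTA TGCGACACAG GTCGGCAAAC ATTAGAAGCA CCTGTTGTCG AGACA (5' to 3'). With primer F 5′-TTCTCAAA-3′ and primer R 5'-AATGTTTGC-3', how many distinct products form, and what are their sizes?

Two products: 145 bp, 38 bp

The forward primer TTCTCAAA matches the top strand at positions 49–56, 156–163.
The reverse primer's reverse complement is GCAAACATT, matching at positions 185–193.
Each forward site pairs with the reverse site to give a product ending at position 193: sizes 145, 38 bp.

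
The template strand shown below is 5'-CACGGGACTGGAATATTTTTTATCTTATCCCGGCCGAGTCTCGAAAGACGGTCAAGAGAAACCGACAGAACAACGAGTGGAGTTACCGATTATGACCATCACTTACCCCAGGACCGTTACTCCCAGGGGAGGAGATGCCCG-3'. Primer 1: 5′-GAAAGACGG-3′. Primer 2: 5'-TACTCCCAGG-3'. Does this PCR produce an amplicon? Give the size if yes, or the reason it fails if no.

Primer 1 (GAAAGACGG) matches the top strand at positions 43–51 (3' end points downstream).
Primer 2 (TACTCCCAGG) also matches the top strand directly, at positions 118–127 — its reverse complement CCTGGGAGTA is not present.
Both primers anneal to the bottom strand with 3' ends pointing the same way, so neither can prime synthesis back toward the other.

No product — both primers anneal to the same strand and extend in the same direction.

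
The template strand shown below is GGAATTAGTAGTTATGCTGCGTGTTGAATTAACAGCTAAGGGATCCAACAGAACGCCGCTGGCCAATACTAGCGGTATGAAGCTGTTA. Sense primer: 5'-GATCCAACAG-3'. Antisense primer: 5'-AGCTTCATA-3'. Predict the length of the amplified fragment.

Scanning the template, GATCCAACAG occurs at positions 42–51; this primer anneals to the bottom strand there with its 3' end pointing downstream.
The reverse primer's reverse complement is TATGAAGCT, which matches the template at positions 76–84.
Amplicon spans positions 42–84: 43 bp.

43 bp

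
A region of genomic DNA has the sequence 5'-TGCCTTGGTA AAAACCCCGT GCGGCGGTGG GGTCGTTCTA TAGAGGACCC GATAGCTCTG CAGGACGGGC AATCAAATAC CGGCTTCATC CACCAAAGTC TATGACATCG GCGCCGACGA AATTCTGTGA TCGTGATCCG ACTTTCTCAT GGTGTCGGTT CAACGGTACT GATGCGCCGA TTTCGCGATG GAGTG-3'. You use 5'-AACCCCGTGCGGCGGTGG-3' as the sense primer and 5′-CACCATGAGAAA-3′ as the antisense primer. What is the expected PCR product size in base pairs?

Forward primer AACCCCGTGCGGCGGTGG is found on the top strand at positions 13–30.
Taking the reverse complement of CACCATGAGAAA gives TTTCTCATGGTG, found at positions 143–154 on the template; the primer anneals here to the top strand with its 3' end pointing upstream.
The product runs from position 13 to position 154, so its length is 154 − 13 + 1 = 142 bp.

142 bp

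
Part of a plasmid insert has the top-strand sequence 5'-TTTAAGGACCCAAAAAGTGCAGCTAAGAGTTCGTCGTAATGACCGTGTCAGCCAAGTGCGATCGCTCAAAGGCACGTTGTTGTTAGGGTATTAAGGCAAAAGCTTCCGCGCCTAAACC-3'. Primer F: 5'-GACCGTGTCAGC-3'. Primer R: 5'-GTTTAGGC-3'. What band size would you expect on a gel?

77 bp

Scanning the template, GACCGTGTCAGC occurs at positions 41–52; this primer anneals to the bottom strand there with its 3' end pointing downstream.
Reverse complement of the reverse primer: GCCTAAAC. This occurs on the top strand at positions 110–117.
Amplicon spans positions 41–117: 77 bp.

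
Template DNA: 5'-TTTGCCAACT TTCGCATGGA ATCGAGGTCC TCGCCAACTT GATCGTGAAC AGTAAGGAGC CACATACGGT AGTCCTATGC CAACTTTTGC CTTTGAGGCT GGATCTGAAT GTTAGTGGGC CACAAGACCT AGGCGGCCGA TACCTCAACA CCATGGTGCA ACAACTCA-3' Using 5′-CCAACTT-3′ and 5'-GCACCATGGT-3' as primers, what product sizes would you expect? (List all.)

155 bp, 126 bp, 80 bp

The forward primer CCAACTT matches the top strand at positions 5–11, 34–40, 80–86.
The reverse primer's reverse complement is ACCATGGTGC, matching at positions 150–159.
Each forward site pairs with the reverse site to give a product ending at position 159: sizes 155, 126, 80 bp.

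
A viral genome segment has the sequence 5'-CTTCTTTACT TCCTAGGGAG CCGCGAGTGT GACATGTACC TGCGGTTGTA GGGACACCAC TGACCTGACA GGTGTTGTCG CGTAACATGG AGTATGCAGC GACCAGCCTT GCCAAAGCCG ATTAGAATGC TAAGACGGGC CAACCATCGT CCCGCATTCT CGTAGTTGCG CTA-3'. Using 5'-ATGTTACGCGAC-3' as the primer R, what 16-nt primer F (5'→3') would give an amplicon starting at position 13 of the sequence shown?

The reverse primer's reverse complement GTCGCGTAACAT matches the template at positions 77–88; the product starts at position 13.
The forward primer is identical to the top strand over positions 13–28: CTAGGGAGCCGCGAGT.

5'-CTAGGGAGCCGCGAGT-3'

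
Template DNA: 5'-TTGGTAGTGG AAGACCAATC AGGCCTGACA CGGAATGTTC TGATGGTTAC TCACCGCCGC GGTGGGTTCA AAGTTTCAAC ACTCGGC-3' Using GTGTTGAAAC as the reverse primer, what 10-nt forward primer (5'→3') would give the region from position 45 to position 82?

The reverse primer's reverse complement GTTTCAACAC matches the template at positions 73–82; the product starts at position 45.
The forward primer is identical to the top strand over positions 45–54: GGTTACTCAC.

5'-GGTTACTCAC-3'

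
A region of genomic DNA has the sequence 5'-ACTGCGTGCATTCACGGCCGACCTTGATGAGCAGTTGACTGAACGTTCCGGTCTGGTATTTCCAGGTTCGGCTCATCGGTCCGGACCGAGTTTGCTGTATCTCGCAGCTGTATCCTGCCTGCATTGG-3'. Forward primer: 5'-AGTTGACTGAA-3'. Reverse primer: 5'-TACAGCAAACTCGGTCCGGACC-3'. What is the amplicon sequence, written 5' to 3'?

5'-AGTTGACTGAACGTTCCGGTCTGGTATTTCCAGGTTCGGCTCATCGGTCCGGACCGAGTTTGCTGTA-3'

The forward primer matches the template at positions 33–43.
Taking the reverse complement of TACAGCAAACTCGGTCCGGACC gives GGTCCGGACCGAGTTTGCTGTA, found at positions 78–99 on the template; the primer anneals here to the top strand with its 3' end pointing upstream.
The product is the template from position 33 through 99 (67 bp).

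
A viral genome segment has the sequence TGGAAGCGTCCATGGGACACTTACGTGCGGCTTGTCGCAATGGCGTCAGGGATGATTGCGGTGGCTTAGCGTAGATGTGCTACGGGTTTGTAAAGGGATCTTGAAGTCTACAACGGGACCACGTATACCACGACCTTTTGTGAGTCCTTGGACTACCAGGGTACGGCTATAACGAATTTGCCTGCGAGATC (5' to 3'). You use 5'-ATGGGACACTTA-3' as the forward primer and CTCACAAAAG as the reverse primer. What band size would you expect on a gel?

133 bp

The forward primer matches the template at positions 12–23.
Reverse complement of the reverse primer: CTTTTGTGAG. This occurs on the top strand at positions 135–144.
The product runs from position 12 to position 144, so its length is 144 − 12 + 1 = 133 bp.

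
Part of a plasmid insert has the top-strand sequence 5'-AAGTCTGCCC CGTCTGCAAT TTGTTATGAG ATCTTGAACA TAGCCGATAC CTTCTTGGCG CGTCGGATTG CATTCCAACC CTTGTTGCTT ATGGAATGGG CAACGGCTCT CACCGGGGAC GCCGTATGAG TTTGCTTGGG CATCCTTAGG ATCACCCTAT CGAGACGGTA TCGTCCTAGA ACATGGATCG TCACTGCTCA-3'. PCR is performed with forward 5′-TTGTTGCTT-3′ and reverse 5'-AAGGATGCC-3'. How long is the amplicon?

The forward primer matches the template at positions 82–90.
Reverse complement of the reverse primer: GGCATCCTT. This occurs on the top strand at positions 139–147.
The product runs from position 82 to position 147, so its length is 147 − 82 + 1 = 66 bp.

66 bp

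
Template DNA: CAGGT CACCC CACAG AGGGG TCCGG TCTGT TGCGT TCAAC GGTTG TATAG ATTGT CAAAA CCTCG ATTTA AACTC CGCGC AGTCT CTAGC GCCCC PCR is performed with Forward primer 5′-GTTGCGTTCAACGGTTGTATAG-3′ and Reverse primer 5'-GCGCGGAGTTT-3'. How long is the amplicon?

Forward primer GTTGCGTTCAACGGTTGTATAG is found on the top strand at positions 29–50.
Reverse complement of the reverse primer: AAACTCCGCGC. This occurs on the top strand at positions 70–80.
Amplicon spans positions 29–80: 52 bp.

52 bp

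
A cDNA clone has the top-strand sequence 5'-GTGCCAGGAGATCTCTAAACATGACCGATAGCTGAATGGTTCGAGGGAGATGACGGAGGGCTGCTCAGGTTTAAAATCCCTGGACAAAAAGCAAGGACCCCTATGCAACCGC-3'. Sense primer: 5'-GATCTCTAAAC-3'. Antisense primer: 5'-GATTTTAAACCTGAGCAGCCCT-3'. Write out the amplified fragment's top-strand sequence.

Forward primer GATCTCTAAAC is found on the top strand at positions 10–20.
The reverse primer's reverse complement is AGGGCTGCTCAGGTTTAAAATC, which matches the template at positions 57–78.
The product is the template from position 10 through 78 (69 bp).

5'-GATCTCTAAACATGACCGATAGCTGAATGGTTCGAGGGAGATGACGGAGGGCTGCTCAGGTTTAAAATC-3'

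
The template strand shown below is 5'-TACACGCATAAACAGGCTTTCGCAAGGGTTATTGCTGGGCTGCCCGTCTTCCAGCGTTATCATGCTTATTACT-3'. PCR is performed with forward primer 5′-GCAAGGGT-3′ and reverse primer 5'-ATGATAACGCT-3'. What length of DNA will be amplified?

42 bp

Forward primer GCAAGGGT is found on the top strand at positions 22–29.
Reverse complement of the reverse primer: AGCGTTATCAT. This occurs on the top strand at positions 53–63.
The product runs from position 22 to position 63, so its length is 63 − 22 + 1 = 42 bp.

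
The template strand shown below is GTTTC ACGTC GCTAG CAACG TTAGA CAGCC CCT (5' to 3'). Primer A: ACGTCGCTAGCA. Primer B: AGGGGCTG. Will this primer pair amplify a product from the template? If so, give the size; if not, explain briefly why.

Primer A (ACGTCGCTAGCA) matches the top strand at positions 6–17; it acts as a forward primer.
Primer B's reverse complement is CAGCCCCT, matching the top strand at positions 26–33; it acts as a reverse primer.
The 3' ends face each other across positions 6–33, giving a 28 bp product.

Yes — a 28 bp product.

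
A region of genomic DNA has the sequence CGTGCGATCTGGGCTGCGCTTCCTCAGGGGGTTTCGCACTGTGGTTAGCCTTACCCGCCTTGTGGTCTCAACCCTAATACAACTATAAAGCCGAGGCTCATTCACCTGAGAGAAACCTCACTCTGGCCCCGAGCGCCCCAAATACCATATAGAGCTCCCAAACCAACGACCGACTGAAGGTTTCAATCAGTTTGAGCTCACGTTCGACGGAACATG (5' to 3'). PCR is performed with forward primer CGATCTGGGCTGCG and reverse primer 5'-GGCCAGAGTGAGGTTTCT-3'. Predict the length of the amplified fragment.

124 bp

Forward primer CGATCTGGGCTGCG is found on the top strand at positions 5–18.
Reverse complement of the reverse primer: AGAAACCTCACTCTGGCC. This occurs on the top strand at positions 111–128.
The product runs from position 5 to position 128, so its length is 128 − 5 + 1 = 124 bp.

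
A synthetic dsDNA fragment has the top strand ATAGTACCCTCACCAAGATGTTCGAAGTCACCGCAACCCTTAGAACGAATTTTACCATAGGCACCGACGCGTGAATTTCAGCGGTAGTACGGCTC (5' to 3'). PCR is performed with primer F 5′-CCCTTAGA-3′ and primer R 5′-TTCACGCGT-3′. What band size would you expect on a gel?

39 bp

The forward primer matches the template at positions 37–44.
The reverse primer's reverse complement is ACGCGTGAA, which matches the template at positions 67–75.
The product runs from position 37 to position 75, so its length is 75 − 37 + 1 = 39 bp.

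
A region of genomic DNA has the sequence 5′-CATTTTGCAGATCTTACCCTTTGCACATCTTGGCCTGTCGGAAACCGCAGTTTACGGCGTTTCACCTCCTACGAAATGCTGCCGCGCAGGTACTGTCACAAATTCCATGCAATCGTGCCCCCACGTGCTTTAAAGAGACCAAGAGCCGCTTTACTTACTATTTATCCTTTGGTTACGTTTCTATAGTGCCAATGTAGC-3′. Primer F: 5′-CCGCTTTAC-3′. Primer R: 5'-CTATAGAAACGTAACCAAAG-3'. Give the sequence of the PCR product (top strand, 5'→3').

5'-CCGCTTTACTTACTATTTATCCTTTGGTTACGTTTCTATAG-3'

Forward primer CCGCTTTAC is found on the top strand at positions 146–154.
Taking the reverse complement of CTATAGAAACGTAACCAAAG gives CTTTGGTTACGTTTCTATAG, found at positions 167–186 on the template; the primer anneals here to the top strand with its 3' end pointing upstream.
The product is the template from position 146 through 186 (41 bp).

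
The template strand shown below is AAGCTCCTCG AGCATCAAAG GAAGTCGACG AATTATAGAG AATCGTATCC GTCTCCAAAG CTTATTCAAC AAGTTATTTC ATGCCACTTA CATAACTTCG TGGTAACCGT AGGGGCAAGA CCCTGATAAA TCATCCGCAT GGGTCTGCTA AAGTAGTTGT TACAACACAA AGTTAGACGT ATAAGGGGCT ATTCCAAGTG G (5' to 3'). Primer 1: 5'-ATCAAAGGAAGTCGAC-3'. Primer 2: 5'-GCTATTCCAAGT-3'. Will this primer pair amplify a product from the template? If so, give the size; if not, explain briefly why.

Primer 1 (ATCAAAGGAAGTCGAC) matches the top strand at positions 14–29 (3' end points downstream).
Primer 2 (GCTATTCCAAGT) also matches the top strand directly, at positions 188–199 — its reverse complement ACTTGGAATAGC is not present.
Both primers anneal to the bottom strand with 3' ends pointing the same way, so neither can prime synthesis back toward the other.

No product — both primers anneal to the same strand and extend in the same direction.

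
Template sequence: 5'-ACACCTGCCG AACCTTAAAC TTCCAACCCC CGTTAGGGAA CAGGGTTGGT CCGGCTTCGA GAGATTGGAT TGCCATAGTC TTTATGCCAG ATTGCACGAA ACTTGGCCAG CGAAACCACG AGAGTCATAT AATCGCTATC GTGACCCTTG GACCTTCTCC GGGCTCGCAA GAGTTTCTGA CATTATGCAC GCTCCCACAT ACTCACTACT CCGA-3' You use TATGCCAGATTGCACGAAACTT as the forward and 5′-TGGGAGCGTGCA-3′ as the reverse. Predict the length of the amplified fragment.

The forward primer matches the template at positions 83–104.
Reverse complement of the reverse primer: TGCACGCTCCCA. This occurs on the top strand at positions 186–197.
The product runs from position 83 to position 197, so its length is 197 − 83 + 1 = 115 bp.

115 bp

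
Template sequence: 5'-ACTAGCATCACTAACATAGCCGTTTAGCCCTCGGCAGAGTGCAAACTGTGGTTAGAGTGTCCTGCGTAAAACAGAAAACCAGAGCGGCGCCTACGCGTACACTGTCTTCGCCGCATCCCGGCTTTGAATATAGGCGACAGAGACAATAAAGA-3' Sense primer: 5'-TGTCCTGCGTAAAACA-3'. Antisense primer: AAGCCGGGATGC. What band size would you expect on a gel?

67 bp

Scanning the template, TGTCCTGCGTAAAACA occurs at positions 58–73; this primer anneals to the bottom strand there with its 3' end pointing downstream.
Taking the reverse complement of AAGCCGGGATGC gives GCATCCCGGCTT, found at positions 113–124 on the template; the primer anneals here to the top strand with its 3' end pointing upstream.
Product length = (reverse-primer end) − (forward-primer start) + 1 = 124 − 58 + 1 = 67 bp.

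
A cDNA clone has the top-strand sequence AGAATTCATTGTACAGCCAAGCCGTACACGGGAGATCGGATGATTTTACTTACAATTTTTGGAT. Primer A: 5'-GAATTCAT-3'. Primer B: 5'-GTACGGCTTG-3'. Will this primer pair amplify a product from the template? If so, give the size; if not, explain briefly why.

Primer A (GAATTCAT) matches the top strand at positions 2–9; it acts as a forward primer.
Primer B's reverse complement is CAAGCCGTAC, matching the top strand at positions 18–27; it acts as a reverse primer.
The 3' ends face each other across positions 2–27, giving a 26 bp product.

Yes — a 26 bp product.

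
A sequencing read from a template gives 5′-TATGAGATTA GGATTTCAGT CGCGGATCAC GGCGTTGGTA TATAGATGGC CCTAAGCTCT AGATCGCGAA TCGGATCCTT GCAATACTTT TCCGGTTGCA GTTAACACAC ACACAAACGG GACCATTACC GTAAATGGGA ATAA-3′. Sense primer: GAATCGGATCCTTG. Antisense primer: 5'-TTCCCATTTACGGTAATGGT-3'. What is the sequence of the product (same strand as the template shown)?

The forward primer matches the template at positions 68–81.
Taking the reverse complement of TTCCCATTTACGGTAATGGT gives ACCATTACCGTAAATGGGAA, found at positions 122–141 on the template; the primer anneals here to the top strand with its 3' end pointing upstream.
The product is the template from position 68 through 141 (74 bp).

5'-GAATCGGATCCTTGCAATACTTTTCCGGTTGCAGTTAACACACACACAAACGGGACCATTACCGTAAATGGGAA-3'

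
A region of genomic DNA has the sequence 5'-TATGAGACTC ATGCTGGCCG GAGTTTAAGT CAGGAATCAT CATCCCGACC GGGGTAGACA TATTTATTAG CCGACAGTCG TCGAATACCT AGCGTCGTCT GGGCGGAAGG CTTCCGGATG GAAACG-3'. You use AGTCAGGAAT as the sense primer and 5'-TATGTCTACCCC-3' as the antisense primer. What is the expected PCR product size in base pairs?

Forward primer AGTCAGGAAT is found on the top strand at positions 28–37.
The reverse primer's reverse complement is GGGGTAGACATA, which matches the template at positions 51–62.
Amplicon spans positions 28–62: 35 bp.

35 bp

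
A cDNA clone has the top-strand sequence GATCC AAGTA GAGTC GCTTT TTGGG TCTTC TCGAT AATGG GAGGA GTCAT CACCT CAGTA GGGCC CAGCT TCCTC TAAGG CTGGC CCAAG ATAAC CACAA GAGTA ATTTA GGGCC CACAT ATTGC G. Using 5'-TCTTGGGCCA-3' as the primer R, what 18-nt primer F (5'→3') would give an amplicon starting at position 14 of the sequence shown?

5'-TCGCTTTTTGGGTCTTCT-3'

The reverse primer's reverse complement TGGCCCAAGA matches the template at positions 82–91; the product starts at position 14.
The forward primer is identical to the top strand over positions 14–31: TCGCTTTTTGGGTCTTCT.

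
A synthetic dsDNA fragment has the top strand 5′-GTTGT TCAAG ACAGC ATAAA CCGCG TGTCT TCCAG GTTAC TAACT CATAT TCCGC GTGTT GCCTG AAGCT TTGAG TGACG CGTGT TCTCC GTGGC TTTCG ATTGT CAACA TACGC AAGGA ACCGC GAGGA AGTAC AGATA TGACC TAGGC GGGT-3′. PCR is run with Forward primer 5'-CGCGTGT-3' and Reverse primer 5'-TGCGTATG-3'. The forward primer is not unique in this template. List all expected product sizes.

95 bp, 64 bp, 38 bp

The forward primer CGCGTGT matches the top strand at positions 22–28, 53–59, 79–85.
The reverse primer's reverse complement is CATACGCA, matching at positions 109–116.
Each forward site pairs with the reverse site to give a product ending at position 116: sizes 95, 64, 38 bp.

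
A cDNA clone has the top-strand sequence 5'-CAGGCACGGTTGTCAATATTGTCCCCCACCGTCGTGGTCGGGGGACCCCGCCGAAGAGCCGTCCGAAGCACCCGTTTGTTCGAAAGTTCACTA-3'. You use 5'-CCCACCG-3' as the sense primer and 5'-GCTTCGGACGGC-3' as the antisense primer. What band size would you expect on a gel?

Forward primer CCCACCG is found on the top strand at positions 25–31.
Taking the reverse complement of GCTTCGGACGGC gives GCCGTCCGAAGC, found at positions 58–69 on the template; the primer anneals here to the top strand with its 3' end pointing upstream.
The product runs from position 25 to position 69, so its length is 69 − 25 + 1 = 45 bp.

45 bp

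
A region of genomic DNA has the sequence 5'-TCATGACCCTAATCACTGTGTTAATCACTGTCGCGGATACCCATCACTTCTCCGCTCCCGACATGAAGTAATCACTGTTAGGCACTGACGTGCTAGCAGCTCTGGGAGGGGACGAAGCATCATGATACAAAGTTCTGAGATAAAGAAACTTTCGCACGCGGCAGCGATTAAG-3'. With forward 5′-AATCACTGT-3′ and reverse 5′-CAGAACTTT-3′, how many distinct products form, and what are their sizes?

Three products: 127 bp, 115 bp, 68 bp

The forward primer AATCACTGT matches the top strand at positions 11–19, 23–31, 70–78.
The reverse primer's reverse complement is AAAGTTCTG, matching at positions 129–137.
Each forward site pairs with the reverse site to give a product ending at position 137: sizes 127, 115, 68 bp.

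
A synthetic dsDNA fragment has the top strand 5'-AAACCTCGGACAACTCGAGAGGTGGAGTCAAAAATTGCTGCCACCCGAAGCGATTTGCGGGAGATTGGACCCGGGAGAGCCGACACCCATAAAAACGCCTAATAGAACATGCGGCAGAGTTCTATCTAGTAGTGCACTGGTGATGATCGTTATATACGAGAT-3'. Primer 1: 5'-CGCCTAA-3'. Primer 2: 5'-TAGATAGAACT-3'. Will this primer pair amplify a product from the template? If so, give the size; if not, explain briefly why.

Primer 1 (CGCCTAA) matches the top strand at positions 96–102; it acts as a forward primer.
Primer 2's reverse complement is AGTTCTATCTA, matching the top strand at positions 118–128; it acts as a reverse primer.
The 3' ends face each other across positions 96–128, giving a 33 bp product.

Yes — a 33 bp product.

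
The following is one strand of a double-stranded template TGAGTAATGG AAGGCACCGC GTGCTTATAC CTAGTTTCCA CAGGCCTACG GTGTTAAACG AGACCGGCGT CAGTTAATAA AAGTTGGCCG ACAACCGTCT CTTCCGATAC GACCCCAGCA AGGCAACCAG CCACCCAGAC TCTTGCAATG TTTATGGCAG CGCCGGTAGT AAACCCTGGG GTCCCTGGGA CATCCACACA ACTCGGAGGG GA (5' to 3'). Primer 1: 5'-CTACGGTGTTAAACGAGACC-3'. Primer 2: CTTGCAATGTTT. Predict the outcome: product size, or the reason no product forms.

No product — both primers anneal to the same strand and extend in the same direction.

Primer 1 (CTACGGTGTTAAACGAGACC) matches the top strand at positions 46–65 (3' end points downstream).
Primer 2 (CTTGCAATGTTT) also matches the top strand directly, at positions 142–153 — its reverse complement AAACATTGCAAG is not present.
Both primers anneal to the bottom strand with 3' ends pointing the same way, so neither can prime synthesis back toward the other.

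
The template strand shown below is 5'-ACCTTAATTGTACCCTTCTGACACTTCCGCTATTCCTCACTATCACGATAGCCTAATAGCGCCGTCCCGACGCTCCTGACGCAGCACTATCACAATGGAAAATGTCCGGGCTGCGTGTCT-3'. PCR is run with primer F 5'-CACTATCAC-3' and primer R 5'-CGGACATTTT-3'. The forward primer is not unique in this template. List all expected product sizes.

71 bp, 24 bp

The forward primer CACTATCAC matches the top strand at positions 38–46, 85–93.
The reverse primer's reverse complement is AAAATGTCCG, matching at positions 99–108.
Each forward site pairs with the reverse site to give a product ending at position 108: sizes 71, 24 bp.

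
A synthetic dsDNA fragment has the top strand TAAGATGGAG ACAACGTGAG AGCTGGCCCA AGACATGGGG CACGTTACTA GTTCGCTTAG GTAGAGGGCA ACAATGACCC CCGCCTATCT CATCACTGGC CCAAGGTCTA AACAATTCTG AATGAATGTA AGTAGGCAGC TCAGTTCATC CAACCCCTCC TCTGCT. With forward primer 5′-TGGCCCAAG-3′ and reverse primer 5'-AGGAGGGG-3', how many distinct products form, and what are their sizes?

The forward primer TGGCCCAAG matches the top strand at positions 24–32, 97–105.
The reverse primer's reverse complement is CCCCTCCT, matching at positions 154–161.
Each forward site pairs with the reverse site to give a product ending at position 161: sizes 138, 65 bp.

Two products: 138 bp, 65 bp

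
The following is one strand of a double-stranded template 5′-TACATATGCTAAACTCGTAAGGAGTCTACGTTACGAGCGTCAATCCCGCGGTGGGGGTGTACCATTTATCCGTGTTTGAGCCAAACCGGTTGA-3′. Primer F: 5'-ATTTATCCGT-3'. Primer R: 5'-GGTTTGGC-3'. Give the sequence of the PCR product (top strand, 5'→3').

The forward primer matches the template at positions 64–73.
The reverse primer's reverse complement is GCCAAACC, which matches the template at positions 80–87.
The product is the template from position 64 through 87 (24 bp).

5'-ATTTATCCGTGTTTGAGCCAAACC-3'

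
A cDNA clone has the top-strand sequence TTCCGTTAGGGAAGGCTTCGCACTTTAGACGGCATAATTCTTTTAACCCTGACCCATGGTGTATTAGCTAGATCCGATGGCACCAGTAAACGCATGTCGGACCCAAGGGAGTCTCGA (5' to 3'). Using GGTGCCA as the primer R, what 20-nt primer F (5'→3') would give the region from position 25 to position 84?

The reverse primer's reverse complement TGGCACC matches the template at positions 78–84; the product starts at position 25.
The forward primer is identical to the top strand over positions 25–44: TTAGACGGCATAATTCTTTT.

5'-TTAGACGGCATAATTCTTTT-3'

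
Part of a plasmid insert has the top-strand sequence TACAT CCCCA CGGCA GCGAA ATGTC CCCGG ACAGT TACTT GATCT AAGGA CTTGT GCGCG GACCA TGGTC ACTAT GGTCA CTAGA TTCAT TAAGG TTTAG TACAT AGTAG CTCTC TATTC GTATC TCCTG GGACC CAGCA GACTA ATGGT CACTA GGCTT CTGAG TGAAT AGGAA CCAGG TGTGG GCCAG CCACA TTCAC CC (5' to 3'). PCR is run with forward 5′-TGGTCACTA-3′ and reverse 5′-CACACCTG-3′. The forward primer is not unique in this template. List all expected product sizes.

119 bp, 110 bp, 38 bp

The forward primer TGGTCACTA matches the top strand at positions 66–74, 75–83, 147–155.
The reverse primer's reverse complement is CAGGTGTG, matching at positions 177–184.
Each forward site pairs with the reverse site to give a product ending at position 184: sizes 119, 110, 38 bp.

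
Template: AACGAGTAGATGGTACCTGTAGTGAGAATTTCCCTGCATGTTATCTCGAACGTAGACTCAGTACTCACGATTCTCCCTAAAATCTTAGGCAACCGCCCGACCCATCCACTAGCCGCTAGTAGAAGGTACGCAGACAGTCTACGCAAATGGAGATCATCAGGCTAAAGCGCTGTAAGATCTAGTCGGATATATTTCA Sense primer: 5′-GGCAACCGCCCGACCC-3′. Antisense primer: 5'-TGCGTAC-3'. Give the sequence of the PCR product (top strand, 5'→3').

Forward primer GGCAACCGCCCGACCC is found on the top strand at positions 88–103.
Reverse complement of the reverse primer: GTACGCA. This occurs on the top strand at positions 126–132.
The product is the template from position 88 through 132 (45 bp).

5'-GGCAACCGCCCGACCCATCCACTAGCCGCTAGTAGAAGGTACGCA-3'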